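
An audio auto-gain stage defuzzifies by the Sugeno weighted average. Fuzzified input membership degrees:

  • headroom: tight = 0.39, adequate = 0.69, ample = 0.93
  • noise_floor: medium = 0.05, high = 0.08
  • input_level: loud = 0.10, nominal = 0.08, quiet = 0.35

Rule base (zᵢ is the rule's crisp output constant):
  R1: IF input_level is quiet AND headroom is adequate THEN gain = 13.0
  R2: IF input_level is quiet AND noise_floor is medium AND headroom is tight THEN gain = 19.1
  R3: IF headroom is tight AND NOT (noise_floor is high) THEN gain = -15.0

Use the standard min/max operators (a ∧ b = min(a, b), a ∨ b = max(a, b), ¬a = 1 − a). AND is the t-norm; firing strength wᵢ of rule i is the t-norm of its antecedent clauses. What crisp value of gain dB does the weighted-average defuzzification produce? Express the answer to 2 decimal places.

R1 (z=13.0): quiet=0.35, adequate=0.69; AND[min(a, b)] → w = 0.35
R2 (z=19.1): quiet=0.35, medium=0.05, tight=0.39; AND[min(a, b)] → w = 0.05
R3 (z=-15.0): tight=0.39, ¬high=1−0.08=0.92; AND[min(a, b)] → w = 0.39
Weighted average = (0.35·13.0 + 0.05·19.1 + 0.39·-15.0) / (0.35 + 0.05 + 0.39)
  = -0.3450 / 0.7900 = -0.44

-0.44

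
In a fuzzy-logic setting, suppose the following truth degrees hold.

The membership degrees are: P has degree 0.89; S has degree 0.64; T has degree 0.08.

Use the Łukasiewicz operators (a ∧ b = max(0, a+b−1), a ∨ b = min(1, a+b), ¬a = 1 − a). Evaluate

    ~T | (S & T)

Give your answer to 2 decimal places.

~T = 1 − 0.08 = 0.92
S & T = max(0, a+b−1) on (0.64, 0.08) = 0.00
~T | (S & T) = min(1, a+b) on (0.92, 0.00) = 0.92

0.92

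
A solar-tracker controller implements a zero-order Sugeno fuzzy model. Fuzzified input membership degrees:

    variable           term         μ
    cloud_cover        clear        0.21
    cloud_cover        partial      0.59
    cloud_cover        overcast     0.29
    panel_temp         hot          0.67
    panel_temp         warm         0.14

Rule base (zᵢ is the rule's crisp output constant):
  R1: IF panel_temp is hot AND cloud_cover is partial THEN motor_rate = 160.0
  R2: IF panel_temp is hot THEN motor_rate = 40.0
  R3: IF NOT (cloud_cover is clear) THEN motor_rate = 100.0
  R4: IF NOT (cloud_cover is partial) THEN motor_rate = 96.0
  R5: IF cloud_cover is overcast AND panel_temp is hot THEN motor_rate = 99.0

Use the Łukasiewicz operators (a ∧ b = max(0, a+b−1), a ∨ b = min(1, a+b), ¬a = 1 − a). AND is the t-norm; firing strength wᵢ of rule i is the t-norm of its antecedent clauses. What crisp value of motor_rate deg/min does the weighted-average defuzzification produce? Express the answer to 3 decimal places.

87.681

R1 (z=160.0): hot=0.67, partial=0.59; AND[max(0, a+b−1)] → w = 0.26
R2 (z=40.0): hot=0.67 → w = 0.67
R3 (z=100.0): ¬clear=1−0.21=0.79 → w = 0.79
R4 (z=96.0): ¬partial=1−0.59=0.41 → w = 0.41
R5 (z=99.0): overcast=0.29, hot=0.67; AND[max(0, a+b−1)] → w = 0.00
Weighted average = (0.26·160.0 + 0.67·40.0 + 0.79·100.0 + 0.41·96.0 + 0.00·99.0) / (0.26 + 0.67 + 0.79 + 0.41 + 0.00)
  = 186.7600 / 2.1300 = 87.681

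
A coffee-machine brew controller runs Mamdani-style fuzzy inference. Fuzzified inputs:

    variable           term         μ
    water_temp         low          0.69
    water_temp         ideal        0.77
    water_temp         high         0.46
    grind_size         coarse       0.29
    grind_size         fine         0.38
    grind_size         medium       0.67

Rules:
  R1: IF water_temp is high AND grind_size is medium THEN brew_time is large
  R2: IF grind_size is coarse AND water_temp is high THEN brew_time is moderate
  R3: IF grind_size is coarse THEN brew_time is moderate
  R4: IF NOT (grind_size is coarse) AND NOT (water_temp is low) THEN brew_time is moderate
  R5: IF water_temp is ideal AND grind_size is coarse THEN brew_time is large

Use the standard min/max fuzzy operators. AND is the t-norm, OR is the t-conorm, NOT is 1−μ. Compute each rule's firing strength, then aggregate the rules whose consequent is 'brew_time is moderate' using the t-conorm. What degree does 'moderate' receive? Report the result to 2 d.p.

R1: high=0.46, medium=0.67; AND[min(a, b)] → w = 0.46
R2: coarse=0.29, high=0.46; AND[min(a, b)] → w = 0.29
R3: coarse=0.29 → w = 0.29
R4: ¬coarse=1−0.29=0.71, ¬low=1−0.69=0.31; AND[min(a, b)] → w = 0.31
R5: ideal=0.77, coarse=0.29; AND[min(a, b)] → w = 0.29
Rules with consequent 'moderate': {R2, R3, R4} → strengths 0.29, 0.29, 0.31
Aggregate via t-conorm [max(a, b)]: 0.31

0.31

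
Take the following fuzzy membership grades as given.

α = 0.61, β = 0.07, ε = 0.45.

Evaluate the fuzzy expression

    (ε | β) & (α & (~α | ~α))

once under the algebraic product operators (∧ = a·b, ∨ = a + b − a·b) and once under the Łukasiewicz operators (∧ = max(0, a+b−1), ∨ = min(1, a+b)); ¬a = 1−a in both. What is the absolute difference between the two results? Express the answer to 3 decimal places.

Under algebraic product:
  ε | β = a + b − a·b on (0.4500, 0.0700) = 0.4885
  ~α = 1 − 0.6100 = 0.3900
  ~α = 1 − 0.6100 = 0.3900
  ~α | ~α = a + b − a·b on (0.3900, 0.3900) = 0.6279
  α & (~α | ~α) = a·b on (0.6100, 0.6279) = 0.3830
  (ε | β) & (α & (~α | ~α)) = a·b on (0.4885, 0.3830) = 0.1871
  → value = 0.1871
Under Łukasiewicz:
  ε | β = min(1, a+b) on (0.45, 0.07) = 0.52
  ~α = 1 − 0.61 = 0.39
  ~α = 1 − 0.61 = 0.39
  ~α | ~α = min(1, a+b) on (0.39, 0.39) = 0.78
  α & (~α | ~α) = max(0, a+b−1) on (0.61, 0.78) = 0.39
  (ε | β) & (α & (~α | ~α)) = max(0, a+b−1) on (0.52, 0.39) = 0.00
  → value = 0.0000
|0.1871 − 0.0000| = 0.187

0.187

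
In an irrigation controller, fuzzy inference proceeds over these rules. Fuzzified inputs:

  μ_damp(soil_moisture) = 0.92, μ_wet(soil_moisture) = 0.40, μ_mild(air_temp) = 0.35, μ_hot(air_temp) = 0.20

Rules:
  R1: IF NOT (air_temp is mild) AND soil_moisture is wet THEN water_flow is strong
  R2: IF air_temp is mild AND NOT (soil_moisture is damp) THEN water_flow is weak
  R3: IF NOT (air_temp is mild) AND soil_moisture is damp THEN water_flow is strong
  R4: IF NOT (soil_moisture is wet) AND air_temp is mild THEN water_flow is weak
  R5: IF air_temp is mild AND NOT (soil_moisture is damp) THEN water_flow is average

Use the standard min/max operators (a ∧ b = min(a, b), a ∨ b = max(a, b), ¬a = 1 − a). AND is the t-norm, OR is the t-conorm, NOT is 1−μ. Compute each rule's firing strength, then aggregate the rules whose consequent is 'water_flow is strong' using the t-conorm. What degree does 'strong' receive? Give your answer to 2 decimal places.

R1: ¬mild=1−0.35=0.65, wet=0.40; AND[min(a, b)] → w = 0.40
R2: mild=0.35, ¬damp=1−0.92=0.08; AND[min(a, b)] → w = 0.08
R3: ¬mild=1−0.35=0.65, damp=0.92; AND[min(a, b)] → w = 0.65
R4: ¬wet=1−0.40=0.60, mild=0.35; AND[min(a, b)] → w = 0.35
R5: mild=0.35, ¬damp=1−0.92=0.08; AND[min(a, b)] → w = 0.08
Rules with consequent 'strong': {R1, R3} → strengths 0.40, 0.65
Aggregate via t-conorm [max(a, b)]: 0.65

0.65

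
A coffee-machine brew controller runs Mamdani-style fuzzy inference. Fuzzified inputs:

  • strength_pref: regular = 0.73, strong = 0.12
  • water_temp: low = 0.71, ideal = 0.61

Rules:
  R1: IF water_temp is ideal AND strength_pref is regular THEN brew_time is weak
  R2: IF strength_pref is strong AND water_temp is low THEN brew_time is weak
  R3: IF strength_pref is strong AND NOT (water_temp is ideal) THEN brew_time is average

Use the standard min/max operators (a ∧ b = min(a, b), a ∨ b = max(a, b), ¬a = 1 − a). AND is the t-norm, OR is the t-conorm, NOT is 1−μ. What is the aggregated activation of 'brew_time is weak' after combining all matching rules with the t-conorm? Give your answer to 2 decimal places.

0.61

R1: ideal=0.61, regular=0.73; AND[min(a, b)] → w = 0.61
R2: strong=0.12, low=0.71; AND[min(a, b)] → w = 0.12
R3: strong=0.12, ¬ideal=1−0.61=0.39; AND[min(a, b)] → w = 0.12
Rules with consequent 'weak': {R1, R2} → strengths 0.61, 0.12
Aggregate via t-conorm [max(a, b)]: 0.61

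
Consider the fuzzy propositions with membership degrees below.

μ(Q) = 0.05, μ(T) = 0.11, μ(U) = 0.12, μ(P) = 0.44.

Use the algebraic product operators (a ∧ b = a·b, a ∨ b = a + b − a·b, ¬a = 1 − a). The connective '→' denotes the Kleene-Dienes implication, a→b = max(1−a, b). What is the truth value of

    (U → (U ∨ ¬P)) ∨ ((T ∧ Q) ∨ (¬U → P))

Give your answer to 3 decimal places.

¬P = 1 − 0.4400 = 0.5600
U ∨ ¬P = a + b − a·b on (0.1200, 0.5600) = 0.6128
U → (U ∨ ¬P)  [Kleene-Dienes: max(1−a, b)] with a=0.1200, b=0.6128 → 0.8800
T ∧ Q = a·b on (0.1100, 0.0500) = 0.0055
¬U = 1 − 0.1200 = 0.8800
¬U → P  [Kleene-Dienes: max(1−a, b)] with a=0.8800, b=0.4400 → 0.4400
(T ∧ Q) ∨ (¬U → P) = a + b − a·b on (0.0055, 0.4400) = 0.4431
(U → (U ∨ ¬P)) ∨ ((T ∧ Q) ∨ (¬U → P)) = a + b − a·b on (0.8800, 0.4431) = 0.9332

0.933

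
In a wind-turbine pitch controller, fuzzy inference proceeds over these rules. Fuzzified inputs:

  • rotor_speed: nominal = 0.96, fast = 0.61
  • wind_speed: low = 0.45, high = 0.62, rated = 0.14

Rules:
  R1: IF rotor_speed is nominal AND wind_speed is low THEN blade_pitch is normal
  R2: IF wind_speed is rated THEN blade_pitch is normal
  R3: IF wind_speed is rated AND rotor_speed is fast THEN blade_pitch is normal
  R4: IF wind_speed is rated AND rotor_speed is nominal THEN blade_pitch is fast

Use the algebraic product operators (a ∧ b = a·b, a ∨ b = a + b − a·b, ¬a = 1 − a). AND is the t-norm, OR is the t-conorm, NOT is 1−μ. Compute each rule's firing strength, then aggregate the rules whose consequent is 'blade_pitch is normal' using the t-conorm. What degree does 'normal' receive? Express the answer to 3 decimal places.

0.553

R1: nominal=0.96, low=0.45; AND[a·b] → w = 0.4320
R2: rated=0.14 → w = 0.1400
R3: rated=0.14, fast=0.61; AND[a·b] → w = 0.0854
R4: rated=0.14, nominal=0.96; AND[a·b] → w = 0.1344
Rules with consequent 'normal': {R1, R2, R3} → strengths 0.4320, 0.1400, 0.0854
Aggregate via t-conorm [a + b − a·b]: 0.5532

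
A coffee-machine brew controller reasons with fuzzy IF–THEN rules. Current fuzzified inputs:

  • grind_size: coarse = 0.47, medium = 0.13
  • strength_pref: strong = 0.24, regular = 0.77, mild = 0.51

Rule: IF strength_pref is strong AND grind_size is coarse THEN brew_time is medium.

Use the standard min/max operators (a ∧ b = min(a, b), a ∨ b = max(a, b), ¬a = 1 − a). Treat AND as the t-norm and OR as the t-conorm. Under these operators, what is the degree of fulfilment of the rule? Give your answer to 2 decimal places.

0.24

firing strength: strong=0.24, coarse=0.47; AND[min(a, b)] → w = 0.24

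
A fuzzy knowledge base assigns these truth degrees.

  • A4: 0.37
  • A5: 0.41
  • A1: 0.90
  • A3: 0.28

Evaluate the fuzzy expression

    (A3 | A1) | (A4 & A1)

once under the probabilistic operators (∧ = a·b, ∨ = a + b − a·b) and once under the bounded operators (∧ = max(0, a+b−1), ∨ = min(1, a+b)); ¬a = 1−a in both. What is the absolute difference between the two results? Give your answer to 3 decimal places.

Under probabilistic:
  A3 | A1 = a + b − a·b on (0.2800, 0.9000) = 0.9280
  A4 & A1 = a·b on (0.3700, 0.9000) = 0.3330
  (A3 | A1) | (A4 & A1) = a + b − a·b on (0.9280, 0.3330) = 0.9520
  → value = 0.9520
Under bounded:
  A3 | A1 = min(1, a+b) on (0.28, 0.90) = 1.00
  A4 & A1 = max(0, a+b−1) on (0.37, 0.90) = 0.27
  (A3 | A1) | (A4 & A1) = min(1, a+b) on (1.00, 0.27) = 1.00
  → value = 1.0000
|0.9520 − 1.0000| = 0.048

0.048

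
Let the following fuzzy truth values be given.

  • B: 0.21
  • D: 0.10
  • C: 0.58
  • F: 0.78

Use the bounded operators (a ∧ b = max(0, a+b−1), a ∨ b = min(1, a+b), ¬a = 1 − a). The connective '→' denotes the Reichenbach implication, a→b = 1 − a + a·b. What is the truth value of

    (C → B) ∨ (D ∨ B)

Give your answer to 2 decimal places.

0.85

C → B  [Reichenbach: 1 − a + a·b] with a=0.58, b=0.21 → 0.54
D ∨ B = min(1, a+b) on (0.10, 0.21) = 0.31
(C → B) ∨ (D ∨ B) = min(1, a+b) on (0.54, 0.31) = 0.85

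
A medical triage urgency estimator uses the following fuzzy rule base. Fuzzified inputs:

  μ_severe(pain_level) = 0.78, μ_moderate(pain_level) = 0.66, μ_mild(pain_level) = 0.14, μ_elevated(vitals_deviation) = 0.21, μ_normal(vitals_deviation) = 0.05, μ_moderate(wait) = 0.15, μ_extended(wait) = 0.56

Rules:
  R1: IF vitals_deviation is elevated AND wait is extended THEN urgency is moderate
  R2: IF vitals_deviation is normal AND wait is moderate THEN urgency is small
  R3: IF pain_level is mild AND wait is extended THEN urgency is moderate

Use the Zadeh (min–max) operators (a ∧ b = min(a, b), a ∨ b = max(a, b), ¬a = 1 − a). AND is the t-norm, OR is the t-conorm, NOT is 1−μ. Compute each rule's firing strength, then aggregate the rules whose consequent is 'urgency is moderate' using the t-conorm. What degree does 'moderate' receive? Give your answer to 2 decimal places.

R1: elevated=0.21, extended=0.56; AND[min(a, b)] → w = 0.21
R2: normal=0.05, moderate=0.15; AND[min(a, b)] → w = 0.05
R3: mild=0.14, extended=0.56; AND[min(a, b)] → w = 0.14
Rules with consequent 'moderate': {R1, R3} → strengths 0.21, 0.14
Aggregate via t-conorm [max(a, b)]: 0.21

0.21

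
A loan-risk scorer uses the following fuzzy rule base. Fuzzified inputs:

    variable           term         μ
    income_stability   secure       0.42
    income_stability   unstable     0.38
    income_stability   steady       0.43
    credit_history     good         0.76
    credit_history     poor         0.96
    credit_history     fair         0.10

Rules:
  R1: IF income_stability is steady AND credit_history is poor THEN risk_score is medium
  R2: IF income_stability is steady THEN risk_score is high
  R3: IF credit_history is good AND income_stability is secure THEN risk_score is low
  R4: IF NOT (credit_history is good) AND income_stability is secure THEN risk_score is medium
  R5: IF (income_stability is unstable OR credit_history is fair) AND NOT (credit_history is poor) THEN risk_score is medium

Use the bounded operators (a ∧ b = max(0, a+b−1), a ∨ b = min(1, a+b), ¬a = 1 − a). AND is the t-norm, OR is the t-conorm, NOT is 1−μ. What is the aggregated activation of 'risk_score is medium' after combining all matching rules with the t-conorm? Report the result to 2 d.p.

0.39

R1: steady=0.43, poor=0.96; AND[max(0, a+b−1)] → w = 0.39
R2: steady=0.43 → w = 0.43
R3: good=0.76, secure=0.42; AND[max(0, a+b−1)] → w = 0.18
R4: ¬good=1−0.76=0.24, secure=0.42; AND[max(0, a+b−1)] → w = 0.00
R5: (unstable=0.38 OR fair=0.10) = 0.48; AND[max(0, a+b−1)] with ¬poor=1−0.96=0.04 → w = 0.00
Rules with consequent 'medium': {R1, R4, R5} → strengths 0.39, 0.00, 0.00
Aggregate via t-conorm [min(1, a+b)]: 0.39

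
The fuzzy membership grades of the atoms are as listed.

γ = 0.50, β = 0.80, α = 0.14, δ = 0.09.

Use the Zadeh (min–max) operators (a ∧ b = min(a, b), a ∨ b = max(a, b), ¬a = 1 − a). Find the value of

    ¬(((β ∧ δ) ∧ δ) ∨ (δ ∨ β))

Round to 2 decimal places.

0.20

β ∧ δ = min(a, b) on (0.80, 0.09) = 0.09
(β ∧ δ) ∧ δ = min(a, b) on (0.09, 0.09) = 0.09
δ ∨ β = max(a, b) on (0.09, 0.80) = 0.80
((β ∧ δ) ∧ δ) ∨ (δ ∨ β) = max(a, b) on (0.09, 0.80) = 0.80
¬(((β ∧ δ) ∧ δ) ∨ (δ ∨ β)) = 1 − 0.80 = 0.20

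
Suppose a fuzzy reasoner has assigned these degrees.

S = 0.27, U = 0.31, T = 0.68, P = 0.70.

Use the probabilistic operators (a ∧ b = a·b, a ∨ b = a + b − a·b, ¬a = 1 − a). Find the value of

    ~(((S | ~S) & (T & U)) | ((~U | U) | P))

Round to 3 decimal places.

0.053

~S = 1 − 0.2700 = 0.7300
S | ~S = a + b − a·b on (0.2700, 0.7300) = 0.8029
T & U = a·b on (0.6800, 0.3100) = 0.2108
(S | ~S) & (T & U) = a·b on (0.8029, 0.2108) = 0.1693
~U = 1 − 0.3100 = 0.6900
~U | U = a + b − a·b on (0.6900, 0.3100) = 0.7861
(~U | U) | P = a + b − a·b on (0.7861, 0.7000) = 0.9358
((S | ~S) & (T & U)) | ((~U | U) | P) = a + b − a·b on (0.1693, 0.9358) = 0.9467
~(((S | ~S) & (T & U)) | ((~U | U) | P)) = 1 − 0.9467 = 0.0533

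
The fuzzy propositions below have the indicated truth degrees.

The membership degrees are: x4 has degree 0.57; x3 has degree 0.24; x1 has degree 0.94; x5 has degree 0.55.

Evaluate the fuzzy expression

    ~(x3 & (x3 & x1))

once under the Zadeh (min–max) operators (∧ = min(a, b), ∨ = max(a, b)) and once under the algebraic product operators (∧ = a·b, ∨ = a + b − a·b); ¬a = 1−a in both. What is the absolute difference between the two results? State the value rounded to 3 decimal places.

Under Zadeh (min–max):
  x3 & x1 = min(a, b) on (0.24, 0.94) = 0.24
  x3 & (x3 & x1) = min(a, b) on (0.24, 0.24) = 0.24
  ~(x3 & (x3 & x1)) = 1 − 0.24 = 0.76
  → value = 0.7600
Under algebraic product:
  x3 & x1 = a·b on (0.2400, 0.9400) = 0.2256
  x3 & (x3 & x1) = a·b on (0.2400, 0.2256) = 0.0541
  ~(x3 & (x3 & x1)) = 1 − 0.0541 = 0.9459
  → value = 0.9459
|0.7600 − 0.9459| = 0.186

0.186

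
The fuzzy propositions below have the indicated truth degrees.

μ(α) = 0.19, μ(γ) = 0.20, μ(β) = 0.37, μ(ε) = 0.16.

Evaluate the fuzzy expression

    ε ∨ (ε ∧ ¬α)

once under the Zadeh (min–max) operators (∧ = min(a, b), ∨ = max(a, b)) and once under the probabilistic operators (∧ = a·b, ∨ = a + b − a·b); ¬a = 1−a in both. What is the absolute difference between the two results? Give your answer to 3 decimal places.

0.109

Under Zadeh (min–max):
  ¬α = 1 − 0.19 = 0.81
  ε ∧ ¬α = min(a, b) on (0.16, 0.81) = 0.16
  ε ∨ (ε ∧ ¬α) = max(a, b) on (0.16, 0.16) = 0.16
  → value = 0.1600
Under probabilistic:
  ¬α = 1 − 0.1900 = 0.8100
  ε ∧ ¬α = a·b on (0.1600, 0.8100) = 0.1296
  ε ∨ (ε ∧ ¬α) = a + b − a·b on (0.1600, 0.1296) = 0.2689
  → value = 0.2689
|0.1600 − 0.2689| = 0.109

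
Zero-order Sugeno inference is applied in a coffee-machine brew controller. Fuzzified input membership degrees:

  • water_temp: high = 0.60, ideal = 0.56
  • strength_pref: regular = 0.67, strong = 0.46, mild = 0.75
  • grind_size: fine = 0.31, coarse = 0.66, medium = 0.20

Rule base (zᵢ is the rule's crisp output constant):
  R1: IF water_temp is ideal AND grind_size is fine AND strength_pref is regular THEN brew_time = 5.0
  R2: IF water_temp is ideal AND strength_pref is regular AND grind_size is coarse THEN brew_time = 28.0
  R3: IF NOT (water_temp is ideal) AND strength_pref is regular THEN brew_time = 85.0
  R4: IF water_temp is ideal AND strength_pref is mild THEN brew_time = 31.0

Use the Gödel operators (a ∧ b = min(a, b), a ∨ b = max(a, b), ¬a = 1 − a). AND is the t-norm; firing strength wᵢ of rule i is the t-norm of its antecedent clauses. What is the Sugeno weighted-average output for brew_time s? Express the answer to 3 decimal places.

R1 (z=5.0): ideal=0.56, fine=0.31, regular=0.67; AND[min(a, b)] → w = 0.31
R2 (z=28.0): ideal=0.56, regular=0.67, coarse=0.66; AND[min(a, b)] → w = 0.56
R3 (z=85.0): ¬ideal=1−0.56=0.44, regular=0.67; AND[min(a, b)] → w = 0.44
R4 (z=31.0): ideal=0.56, mild=0.75; AND[min(a, b)] → w = 0.56
Weighted average = (0.31·5.0 + 0.56·28.0 + 0.44·85.0 + 0.56·31.0) / (0.31 + 0.56 + 0.44 + 0.56)
  = 71.9900 / 1.8700 = 38.497

38.497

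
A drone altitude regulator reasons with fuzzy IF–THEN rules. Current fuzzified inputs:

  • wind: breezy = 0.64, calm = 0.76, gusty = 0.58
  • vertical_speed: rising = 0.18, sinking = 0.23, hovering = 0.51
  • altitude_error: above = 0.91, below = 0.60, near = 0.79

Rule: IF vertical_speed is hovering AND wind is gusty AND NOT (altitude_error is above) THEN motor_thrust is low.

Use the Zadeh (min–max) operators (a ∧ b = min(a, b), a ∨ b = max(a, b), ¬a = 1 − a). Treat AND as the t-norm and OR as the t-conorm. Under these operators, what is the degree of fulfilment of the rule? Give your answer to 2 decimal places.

0.09

firing strength: hovering=0.51, gusty=0.58, ¬above=1−0.91=0.09; AND[min(a, b)] → w = 0.09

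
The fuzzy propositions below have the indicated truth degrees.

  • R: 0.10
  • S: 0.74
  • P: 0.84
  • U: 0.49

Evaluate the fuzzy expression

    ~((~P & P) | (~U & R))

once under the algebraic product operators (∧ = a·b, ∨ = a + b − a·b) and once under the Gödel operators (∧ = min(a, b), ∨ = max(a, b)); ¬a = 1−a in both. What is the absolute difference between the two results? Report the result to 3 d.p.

0.019

Under algebraic product:
  ~P = 1 − 0.8400 = 0.1600
  ~P & P = a·b on (0.1600, 0.8400) = 0.1344
  ~U = 1 − 0.4900 = 0.5100
  ~U & R = a·b on (0.5100, 0.1000) = 0.0510
  (~P & P) | (~U & R) = a + b − a·b on (0.1344, 0.0510) = 0.1785
  ~((~P & P) | (~U & R)) = 1 − 0.1785 = 0.8215
  → value = 0.8215
Under Gödel:
  ~P = 1 − 0.84 = 0.16
  ~P & P = min(a, b) on (0.16, 0.84) = 0.16
  ~U = 1 − 0.49 = 0.51
  ~U & R = min(a, b) on (0.51, 0.10) = 0.10
  (~P & P) | (~U & R) = max(a, b) on (0.16, 0.10) = 0.16
  ~((~P & P) | (~U & R)) = 1 − 0.16 = 0.84
  → value = 0.8400
|0.8215 − 0.8400| = 0.019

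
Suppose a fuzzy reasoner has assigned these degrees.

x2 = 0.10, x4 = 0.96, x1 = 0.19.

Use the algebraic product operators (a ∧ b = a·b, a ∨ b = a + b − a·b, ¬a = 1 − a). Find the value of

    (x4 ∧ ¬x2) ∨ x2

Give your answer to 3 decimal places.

¬x2 = 1 − 0.1000 = 0.9000
x4 ∧ ¬x2 = a·b on (0.9600, 0.9000) = 0.8640
(x4 ∧ ¬x2) ∨ x2 = a + b − a·b on (0.8640, 0.1000) = 0.8776

0.878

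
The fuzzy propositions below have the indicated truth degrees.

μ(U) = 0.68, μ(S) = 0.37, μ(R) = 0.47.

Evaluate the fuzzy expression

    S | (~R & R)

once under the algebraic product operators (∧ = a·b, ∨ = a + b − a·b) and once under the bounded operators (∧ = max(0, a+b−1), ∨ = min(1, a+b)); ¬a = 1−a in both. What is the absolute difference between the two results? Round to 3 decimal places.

Under algebraic product:
  ~R = 1 − 0.4700 = 0.5300
  ~R & R = a·b on (0.5300, 0.4700) = 0.2491
  S | (~R & R) = a + b − a·b on (0.3700, 0.2491) = 0.5269
  → value = 0.5269
Under bounded:
  ~R = 1 − 0.47 = 0.53
  ~R & R = max(0, a+b−1) on (0.53, 0.47) = 0.00
  S | (~R & R) = min(1, a+b) on (0.37, 0.00) = 0.37
  → value = 0.3700
|0.5269 − 0.3700| = 0.157

0.157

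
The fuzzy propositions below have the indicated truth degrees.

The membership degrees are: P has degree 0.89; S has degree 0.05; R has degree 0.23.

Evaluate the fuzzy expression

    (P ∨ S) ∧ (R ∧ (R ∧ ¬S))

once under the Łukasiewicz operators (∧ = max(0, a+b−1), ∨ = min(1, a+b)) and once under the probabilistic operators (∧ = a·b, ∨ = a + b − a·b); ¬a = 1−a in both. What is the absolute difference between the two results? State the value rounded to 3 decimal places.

0.045

Under Łukasiewicz:
  P ∨ S = min(1, a+b) on (0.89, 0.05) = 0.94
  ¬S = 1 − 0.05 = 0.95
  R ∧ ¬S = max(0, a+b−1) on (0.23, 0.95) = 0.18
  R ∧ (R ∧ ¬S) = max(0, a+b−1) on (0.23, 0.18) = 0.00
  (P ∨ S) ∧ (R ∧ (R ∧ ¬S)) = max(0, a+b−1) on (0.94, 0.00) = 0.00
  → value = 0.0000
Under probabilistic:
  P ∨ S = a + b − a·b on (0.8900, 0.0500) = 0.8955
  ¬S = 1 − 0.0500 = 0.9500
  R ∧ ¬S = a·b on (0.2300, 0.9500) = 0.2185
  R ∧ (R ∧ ¬S) = a·b on (0.2300, 0.2185) = 0.0503
  (P ∨ S) ∧ (R ∧ (R ∧ ¬S)) = a·b on (0.8955, 0.0503) = 0.0450
  → value = 0.0450
|0.0000 − 0.0450| = 0.045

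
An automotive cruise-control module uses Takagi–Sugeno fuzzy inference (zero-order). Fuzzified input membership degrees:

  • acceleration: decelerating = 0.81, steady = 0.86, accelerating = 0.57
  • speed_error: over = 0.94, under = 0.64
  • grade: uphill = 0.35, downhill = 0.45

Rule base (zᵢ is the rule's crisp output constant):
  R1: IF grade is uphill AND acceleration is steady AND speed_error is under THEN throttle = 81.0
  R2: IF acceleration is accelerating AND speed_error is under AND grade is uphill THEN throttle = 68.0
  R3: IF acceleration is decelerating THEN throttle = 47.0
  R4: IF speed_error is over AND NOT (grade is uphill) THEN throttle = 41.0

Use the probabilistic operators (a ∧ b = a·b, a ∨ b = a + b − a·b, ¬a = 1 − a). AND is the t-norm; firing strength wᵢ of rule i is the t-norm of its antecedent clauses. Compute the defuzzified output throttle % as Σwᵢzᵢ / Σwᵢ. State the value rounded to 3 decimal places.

R1 (z=81.0): uphill=0.35, steady=0.86, under=0.64; AND[a·b] → w = 0.1926
R2 (z=68.0): accelerating=0.57, under=0.64, uphill=0.35; AND[a·b] → w = 0.1277
R3 (z=47.0): decelerating=0.81 → w = 0.8100
R4 (z=41.0): over=0.94, ¬uphill=1−0.35=0.65; AND[a·b] → w = 0.6110
Weighted average = (0.1926·81.0 + 0.1277·68.0 + 0.8100·47.0 + 0.6110·41.0) / (0.1926 + 0.1277 + 0.8100 + 0.6110)
  = 87.4071 / 1.7413 = 50.196

50.196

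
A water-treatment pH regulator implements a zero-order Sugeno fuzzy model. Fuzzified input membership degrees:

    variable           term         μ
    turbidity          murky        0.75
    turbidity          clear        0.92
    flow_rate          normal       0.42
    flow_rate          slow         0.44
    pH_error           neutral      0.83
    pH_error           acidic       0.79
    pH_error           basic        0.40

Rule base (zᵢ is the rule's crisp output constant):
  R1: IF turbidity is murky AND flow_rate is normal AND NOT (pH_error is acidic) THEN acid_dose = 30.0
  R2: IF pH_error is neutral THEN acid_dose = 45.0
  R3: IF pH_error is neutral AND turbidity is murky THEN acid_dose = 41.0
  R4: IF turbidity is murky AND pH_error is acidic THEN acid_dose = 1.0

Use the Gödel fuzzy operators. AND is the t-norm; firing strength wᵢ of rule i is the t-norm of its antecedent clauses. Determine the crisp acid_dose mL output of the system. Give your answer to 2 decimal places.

29.59

R1 (z=30.0): murky=0.75, normal=0.42, ¬acidic=1−0.79=0.21; AND[min(a, b)] → w = 0.21
R2 (z=45.0): neutral=0.83 → w = 0.83
R3 (z=41.0): neutral=0.83, murky=0.75; AND[min(a, b)] → w = 0.75
R4 (z=1.0): murky=0.75, acidic=0.79; AND[min(a, b)] → w = 0.75
Weighted average = (0.21·30.0 + 0.83·45.0 + 0.75·41.0 + 0.75·1.0) / (0.21 + 0.83 + 0.75 + 0.75)
  = 75.1500 / 2.5400 = 29.59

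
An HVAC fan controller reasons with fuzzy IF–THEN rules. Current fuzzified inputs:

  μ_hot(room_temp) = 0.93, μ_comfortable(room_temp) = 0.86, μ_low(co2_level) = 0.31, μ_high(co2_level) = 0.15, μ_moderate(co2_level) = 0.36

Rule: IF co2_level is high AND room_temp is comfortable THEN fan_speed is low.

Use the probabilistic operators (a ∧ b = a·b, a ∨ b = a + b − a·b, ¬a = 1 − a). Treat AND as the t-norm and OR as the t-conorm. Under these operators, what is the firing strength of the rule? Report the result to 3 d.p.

0.129

firing strength: high=0.15, comfortable=0.86; AND[a·b] → w = 0.1290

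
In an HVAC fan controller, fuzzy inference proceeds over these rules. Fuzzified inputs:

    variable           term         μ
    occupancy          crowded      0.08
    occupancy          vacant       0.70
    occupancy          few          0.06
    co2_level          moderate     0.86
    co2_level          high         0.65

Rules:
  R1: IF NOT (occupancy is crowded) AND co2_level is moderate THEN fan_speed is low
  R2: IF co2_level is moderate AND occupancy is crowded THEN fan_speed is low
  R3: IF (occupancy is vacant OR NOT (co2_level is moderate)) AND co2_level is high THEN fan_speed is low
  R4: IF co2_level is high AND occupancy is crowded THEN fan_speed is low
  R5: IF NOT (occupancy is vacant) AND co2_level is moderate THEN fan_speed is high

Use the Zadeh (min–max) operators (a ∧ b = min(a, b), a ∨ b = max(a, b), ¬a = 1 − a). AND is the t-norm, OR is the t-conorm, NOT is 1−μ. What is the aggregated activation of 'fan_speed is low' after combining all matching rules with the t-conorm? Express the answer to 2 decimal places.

R1: ¬crowded=1−0.08=0.92, moderate=0.86; AND[min(a, b)] → w = 0.86
R2: moderate=0.86, crowded=0.08; AND[min(a, b)] → w = 0.08
R3: (vacant=0.70 OR ¬moderate=1−0.86=0.14) = 0.70; AND[min(a, b)] with high=0.65 → w = 0.65
R4: high=0.65, crowded=0.08; AND[min(a, b)] → w = 0.08
R5: ¬vacant=1−0.70=0.30, moderate=0.86; AND[min(a, b)] → w = 0.30
Rules with consequent 'low': {R1, R2, R3, R4} → strengths 0.86, 0.08, 0.65, 0.08
Aggregate via t-conorm [max(a, b)]: 0.86

0.86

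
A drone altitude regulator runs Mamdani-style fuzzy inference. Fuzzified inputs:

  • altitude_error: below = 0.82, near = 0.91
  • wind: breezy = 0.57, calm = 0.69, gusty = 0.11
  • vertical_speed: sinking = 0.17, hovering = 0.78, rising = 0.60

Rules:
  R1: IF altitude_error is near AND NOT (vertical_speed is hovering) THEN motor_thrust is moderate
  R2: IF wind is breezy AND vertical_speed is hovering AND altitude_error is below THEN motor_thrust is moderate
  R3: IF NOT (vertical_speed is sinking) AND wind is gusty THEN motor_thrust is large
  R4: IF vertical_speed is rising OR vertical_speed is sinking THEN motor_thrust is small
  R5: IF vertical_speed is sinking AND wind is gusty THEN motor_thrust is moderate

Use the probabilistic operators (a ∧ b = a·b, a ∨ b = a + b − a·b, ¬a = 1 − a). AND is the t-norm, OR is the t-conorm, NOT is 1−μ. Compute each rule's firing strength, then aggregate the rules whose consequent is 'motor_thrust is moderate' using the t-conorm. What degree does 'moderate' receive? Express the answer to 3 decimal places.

0.501

R1: near=0.91, ¬hovering=1−0.78=0.22; AND[a·b] → w = 0.2002
R2: breezy=0.57, hovering=0.78, below=0.82; AND[a·b] → w = 0.3646
R3: ¬sinking=1−0.17=0.83, gusty=0.11; AND[a·b] → w = 0.0913
R4: rising=0.60, sinking=0.17; OR[a + b − a·b] → w = 0.6680
R5: sinking=0.17, gusty=0.11; AND[a·b] → w = 0.0187
Rules with consequent 'moderate': {R1, R2, R5} → strengths 0.2002, 0.3646, 0.0187
Aggregate via t-conorm [a + b − a·b]: 0.5013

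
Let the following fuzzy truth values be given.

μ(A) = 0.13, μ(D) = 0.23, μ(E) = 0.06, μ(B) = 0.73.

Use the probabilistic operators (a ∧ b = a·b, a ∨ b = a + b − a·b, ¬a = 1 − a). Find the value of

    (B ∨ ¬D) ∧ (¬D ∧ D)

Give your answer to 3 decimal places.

0.166

¬D = 1 − 0.2300 = 0.7700
B ∨ ¬D = a + b − a·b on (0.7300, 0.7700) = 0.9379
¬D = 1 − 0.2300 = 0.7700
¬D ∧ D = a·b on (0.7700, 0.2300) = 0.1771
(B ∨ ¬D) ∧ (¬D ∧ D) = a·b on (0.9379, 0.1771) = 0.1661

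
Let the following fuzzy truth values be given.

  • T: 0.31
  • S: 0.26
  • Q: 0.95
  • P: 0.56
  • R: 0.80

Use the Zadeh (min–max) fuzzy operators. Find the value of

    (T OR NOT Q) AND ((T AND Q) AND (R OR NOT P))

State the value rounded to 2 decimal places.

0.31

NOT Q = 1 − 0.95 = 0.05
T OR NOT Q = max(a, b) on (0.31, 0.05) = 0.31
T AND Q = min(a, b) on (0.31, 0.95) = 0.31
NOT P = 1 − 0.56 = 0.44
R OR NOT P = max(a, b) on (0.80, 0.44) = 0.80
(T AND Q) AND (R OR NOT P) = min(a, b) on (0.31, 0.80) = 0.31
(T OR NOT Q) AND ((T AND Q) AND (R OR NOT P)) = min(a, b) on (0.31, 0.31) = 0.31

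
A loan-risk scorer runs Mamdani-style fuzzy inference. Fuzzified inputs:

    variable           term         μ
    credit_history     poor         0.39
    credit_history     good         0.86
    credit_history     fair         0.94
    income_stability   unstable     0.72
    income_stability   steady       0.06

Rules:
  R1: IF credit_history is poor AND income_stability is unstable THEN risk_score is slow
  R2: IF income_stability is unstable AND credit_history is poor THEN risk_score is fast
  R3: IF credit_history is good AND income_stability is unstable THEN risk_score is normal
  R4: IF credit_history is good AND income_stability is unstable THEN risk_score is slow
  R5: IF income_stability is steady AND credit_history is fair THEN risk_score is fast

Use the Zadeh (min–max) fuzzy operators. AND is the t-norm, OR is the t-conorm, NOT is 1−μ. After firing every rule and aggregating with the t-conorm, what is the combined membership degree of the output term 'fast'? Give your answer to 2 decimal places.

0.39

R1: poor=0.39, unstable=0.72; AND[min(a, b)] → w = 0.39
R2: unstable=0.72, poor=0.39; AND[min(a, b)] → w = 0.39
R3: good=0.86, unstable=0.72; AND[min(a, b)] → w = 0.72
R4: good=0.86, unstable=0.72; AND[min(a, b)] → w = 0.72
R5: steady=0.06, fair=0.94; AND[min(a, b)] → w = 0.06
Rules with consequent 'fast': {R2, R5} → strengths 0.39, 0.06
Aggregate via t-conorm [max(a, b)]: 0.39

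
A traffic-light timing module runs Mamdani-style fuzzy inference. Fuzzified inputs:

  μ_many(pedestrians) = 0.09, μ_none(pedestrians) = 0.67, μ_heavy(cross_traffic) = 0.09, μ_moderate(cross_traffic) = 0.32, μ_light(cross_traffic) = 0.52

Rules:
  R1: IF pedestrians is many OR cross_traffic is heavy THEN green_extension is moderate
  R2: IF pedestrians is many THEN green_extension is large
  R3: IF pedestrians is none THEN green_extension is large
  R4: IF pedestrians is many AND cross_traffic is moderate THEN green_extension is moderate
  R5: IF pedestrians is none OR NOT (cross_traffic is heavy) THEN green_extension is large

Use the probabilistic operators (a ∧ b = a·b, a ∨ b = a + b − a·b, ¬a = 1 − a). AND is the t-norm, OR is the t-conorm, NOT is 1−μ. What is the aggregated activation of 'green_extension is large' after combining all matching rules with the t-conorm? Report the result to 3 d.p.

0.991

R1: many=0.09, heavy=0.09; OR[a + b − a·b] → w = 0.1719
R2: many=0.09 → w = 0.0900
R3: none=0.67 → w = 0.6700
R4: many=0.09, moderate=0.32; AND[a·b] → w = 0.0288
R5: none=0.67, ¬heavy=1−0.09=0.91; OR[a + b − a·b] → w = 0.9703
Rules with consequent 'large': {R2, R3, R5} → strengths 0.0900, 0.6700, 0.9703
Aggregate via t-conorm [a + b − a·b]: 0.9911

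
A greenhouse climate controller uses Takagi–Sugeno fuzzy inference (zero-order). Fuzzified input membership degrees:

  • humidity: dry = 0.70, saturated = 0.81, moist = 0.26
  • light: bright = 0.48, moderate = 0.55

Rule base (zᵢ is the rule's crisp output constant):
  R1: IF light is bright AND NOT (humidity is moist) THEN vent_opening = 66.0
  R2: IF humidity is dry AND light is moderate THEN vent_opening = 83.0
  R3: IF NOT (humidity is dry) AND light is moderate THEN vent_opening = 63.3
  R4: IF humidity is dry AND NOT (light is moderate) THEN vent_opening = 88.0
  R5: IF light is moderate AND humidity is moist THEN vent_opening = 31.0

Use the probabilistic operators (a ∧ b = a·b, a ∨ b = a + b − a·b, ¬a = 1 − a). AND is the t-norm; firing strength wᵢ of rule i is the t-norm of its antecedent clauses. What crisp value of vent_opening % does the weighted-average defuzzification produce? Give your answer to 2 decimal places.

71.89

R1 (z=66.0): bright=0.48, ¬moist=1−0.26=0.74; AND[a·b] → w = 0.3552
R2 (z=83.0): dry=0.70, moderate=0.55; AND[a·b] → w = 0.3850
R3 (z=63.3): ¬dry=1−0.70=0.30, moderate=0.55; AND[a·b] → w = 0.1650
R4 (z=88.0): dry=0.70, ¬moderate=1−0.55=0.45; AND[a·b] → w = 0.3150
R5 (z=31.0): moderate=0.55, moist=0.26; AND[a·b] → w = 0.1430
Weighted average = (0.3552·66.0 + 0.3850·83.0 + 0.1650·63.3 + 0.3150·88.0 + 0.1430·31.0) / (0.3552 + 0.3850 + 0.1650 + 0.3150 + 0.1430)
  = 97.9957 / 1.3632 = 71.89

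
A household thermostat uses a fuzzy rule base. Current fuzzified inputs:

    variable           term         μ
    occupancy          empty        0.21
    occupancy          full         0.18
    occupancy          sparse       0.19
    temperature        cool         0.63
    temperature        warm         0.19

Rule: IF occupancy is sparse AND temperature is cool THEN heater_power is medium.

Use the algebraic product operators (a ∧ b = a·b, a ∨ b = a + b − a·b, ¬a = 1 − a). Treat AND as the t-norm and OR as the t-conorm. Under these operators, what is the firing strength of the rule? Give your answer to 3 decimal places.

firing strength: sparse=0.19, cool=0.63; AND[a·b] → w = 0.1197

0.120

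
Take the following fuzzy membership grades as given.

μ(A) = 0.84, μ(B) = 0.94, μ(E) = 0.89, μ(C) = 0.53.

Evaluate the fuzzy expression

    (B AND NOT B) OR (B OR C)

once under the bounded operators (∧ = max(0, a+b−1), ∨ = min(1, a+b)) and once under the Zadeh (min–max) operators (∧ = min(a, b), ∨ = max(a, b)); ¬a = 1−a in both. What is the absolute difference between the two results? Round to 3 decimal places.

0.060

Under bounded:
  NOT B = 1 − 0.94 = 0.06
  B AND NOT B = max(0, a+b−1) on (0.94, 0.06) = 0.00
  B OR C = min(1, a+b) on (0.94, 0.53) = 1.00
  (B AND NOT B) OR (B OR C) = min(1, a+b) on (0.00, 1.00) = 1.00
  → value = 1.0000
Under Zadeh (min–max):
  NOT B = 1 − 0.94 = 0.06
  B AND NOT B = min(a, b) on (0.94, 0.06) = 0.06
  B OR C = max(a, b) on (0.94, 0.53) = 0.94
  (B AND NOT B) OR (B OR C) = max(a, b) on (0.06, 0.94) = 0.94
  → value = 0.9400
|1.0000 − 0.9400| = 0.060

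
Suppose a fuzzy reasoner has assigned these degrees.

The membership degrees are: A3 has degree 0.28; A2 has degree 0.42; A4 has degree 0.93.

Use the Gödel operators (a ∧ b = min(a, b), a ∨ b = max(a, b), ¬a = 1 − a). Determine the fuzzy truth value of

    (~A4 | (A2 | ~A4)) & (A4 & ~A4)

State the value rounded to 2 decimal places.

~A4 = 1 − 0.93 = 0.07
~A4 = 1 − 0.93 = 0.07
A2 | ~A4 = max(a, b) on (0.42, 0.07) = 0.42
~A4 | (A2 | ~A4) = max(a, b) on (0.07, 0.42) = 0.42
~A4 = 1 − 0.93 = 0.07
A4 & ~A4 = min(a, b) on (0.93, 0.07) = 0.07
(~A4 | (A2 | ~A4)) & (A4 & ~A4) = min(a, b) on (0.42, 0.07) = 0.07

0.07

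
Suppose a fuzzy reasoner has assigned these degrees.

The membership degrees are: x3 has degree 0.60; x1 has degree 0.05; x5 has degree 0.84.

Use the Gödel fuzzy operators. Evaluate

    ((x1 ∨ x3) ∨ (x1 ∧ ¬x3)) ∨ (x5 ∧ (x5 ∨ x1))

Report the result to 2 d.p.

0.84

x1 ∨ x3 = max(a, b) on (0.05, 0.60) = 0.60
¬x3 = 1 − 0.60 = 0.40
x1 ∧ ¬x3 = min(a, b) on (0.05, 0.40) = 0.05
(x1 ∨ x3) ∨ (x1 ∧ ¬x3) = max(a, b) on (0.60, 0.05) = 0.60
x5 ∨ x1 = max(a, b) on (0.84, 0.05) = 0.84
x5 ∧ (x5 ∨ x1) = min(a, b) on (0.84, 0.84) = 0.84
((x1 ∨ x3) ∨ (x1 ∧ ¬x3)) ∨ (x5 ∧ (x5 ∨ x1)) = max(a, b) on (0.60, 0.84) = 0.84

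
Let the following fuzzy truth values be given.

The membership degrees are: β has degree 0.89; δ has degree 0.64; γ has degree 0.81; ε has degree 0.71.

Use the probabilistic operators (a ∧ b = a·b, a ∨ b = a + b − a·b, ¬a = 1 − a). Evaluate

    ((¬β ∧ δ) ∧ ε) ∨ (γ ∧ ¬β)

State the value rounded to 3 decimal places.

¬β = 1 − 0.8900 = 0.1100
¬β ∧ δ = a·b on (0.1100, 0.6400) = 0.0704
(¬β ∧ δ) ∧ ε = a·b on (0.0704, 0.7100) = 0.0500
¬β = 1 − 0.8900 = 0.1100
γ ∧ ¬β = a·b on (0.8100, 0.1100) = 0.0891
((¬β ∧ δ) ∧ ε) ∨ (γ ∧ ¬β) = a + b − a·b on (0.0500, 0.0891) = 0.1346

0.135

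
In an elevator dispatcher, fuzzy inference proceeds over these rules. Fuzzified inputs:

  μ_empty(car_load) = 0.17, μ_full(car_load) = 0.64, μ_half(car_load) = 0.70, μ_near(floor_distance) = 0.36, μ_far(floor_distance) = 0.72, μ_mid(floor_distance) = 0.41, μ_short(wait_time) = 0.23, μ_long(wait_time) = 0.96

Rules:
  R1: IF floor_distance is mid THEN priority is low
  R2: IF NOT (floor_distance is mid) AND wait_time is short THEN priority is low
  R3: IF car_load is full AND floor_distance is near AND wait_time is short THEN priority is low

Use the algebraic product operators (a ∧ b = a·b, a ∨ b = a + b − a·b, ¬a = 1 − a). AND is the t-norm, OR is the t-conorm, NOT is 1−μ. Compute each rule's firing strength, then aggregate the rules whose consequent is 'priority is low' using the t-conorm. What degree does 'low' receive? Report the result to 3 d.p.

0.517

R1: mid=0.41 → w = 0.4100
R2: ¬mid=1−0.41=0.59, short=0.23; AND[a·b] → w = 0.1357
R3: full=0.64, near=0.36, short=0.23; AND[a·b] → w = 0.0530
Rules with consequent 'low': {R1, R2, R3} → strengths 0.4100, 0.1357, 0.0530
Aggregate via t-conorm [a + b − a·b]: 0.5171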